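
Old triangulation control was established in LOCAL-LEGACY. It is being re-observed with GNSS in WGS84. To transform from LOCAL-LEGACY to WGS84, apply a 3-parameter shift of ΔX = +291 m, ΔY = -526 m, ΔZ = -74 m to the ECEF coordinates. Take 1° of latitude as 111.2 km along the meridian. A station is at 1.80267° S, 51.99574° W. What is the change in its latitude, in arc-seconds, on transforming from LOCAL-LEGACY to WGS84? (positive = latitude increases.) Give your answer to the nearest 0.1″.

Δφ = -1.8″

sin φ = -0.031457, cos φ = 0.999505, sin λ = -0.787965, cos λ = 0.615720.
North component: ΔN = −sin φ cos λ·ΔX − sin φ sin λ·ΔY + cos φ·ΔZ = −(-0.031457)(0.615720)(291) − (-0.031457)(-0.787965)(-526) + (0.999505)(-74) = -55.29 m.
1° of latitude spans 111200 m, so Δφ = -55.29 / 111200 × 3600 = -1.790″.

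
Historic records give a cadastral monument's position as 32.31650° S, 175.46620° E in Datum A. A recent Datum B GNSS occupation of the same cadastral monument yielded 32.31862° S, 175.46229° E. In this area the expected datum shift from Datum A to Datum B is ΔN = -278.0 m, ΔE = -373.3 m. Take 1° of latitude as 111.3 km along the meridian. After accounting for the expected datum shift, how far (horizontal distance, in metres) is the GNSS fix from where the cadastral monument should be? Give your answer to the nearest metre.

Observed coordinate differences: Δφ = -0.00212°, Δλ = -0.00391°.
Converting to metres (1° lat = 111300 m, cos φ = 0.845108): observed ΔN = -236.0 m, observed ΔE = -367.8 m.
Subtracting the expected shift leaves a residual of -236.0 − (-278.0) = 42.0 m north and -367.8 − (-373.3) = 5.5 m east.
Residual distance = √(42.0² + 5.5²) = 42.4 m.

42 m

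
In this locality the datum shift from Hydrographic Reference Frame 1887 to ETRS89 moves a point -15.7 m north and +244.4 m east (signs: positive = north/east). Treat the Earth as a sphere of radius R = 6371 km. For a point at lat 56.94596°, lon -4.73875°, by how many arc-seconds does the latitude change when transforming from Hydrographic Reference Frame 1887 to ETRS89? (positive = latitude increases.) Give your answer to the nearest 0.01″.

On a sphere of radius R, 1 rad of latitude = R, so Δφ = ΔN / R = -15.7 / 6371000 = -2.4643e-06 rad = -0.508″.

Δφ = -0.51″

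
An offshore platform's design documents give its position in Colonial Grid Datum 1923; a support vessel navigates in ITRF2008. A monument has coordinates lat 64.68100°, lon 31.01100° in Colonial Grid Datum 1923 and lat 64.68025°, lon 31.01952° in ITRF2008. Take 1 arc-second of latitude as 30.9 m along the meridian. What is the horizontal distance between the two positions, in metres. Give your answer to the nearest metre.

414 m

Δφ = 64.68025° − 64.68100° = -0.00075°; Δλ = 31.01952° − 31.01100° = +0.00852°.
1° of latitude = 3600 × 30.90 = 111240 m.
ΔN = Δφ × 111240 = -83.4 m; ΔE = Δλ × 111240 × cos(64.68100°) = +0.00852 × 111240 × 0.427658 = 405.3 m.
Distance = √(ΔE² + ΔN²) = √(405.3² + (-83.4)²) = 413.8 m.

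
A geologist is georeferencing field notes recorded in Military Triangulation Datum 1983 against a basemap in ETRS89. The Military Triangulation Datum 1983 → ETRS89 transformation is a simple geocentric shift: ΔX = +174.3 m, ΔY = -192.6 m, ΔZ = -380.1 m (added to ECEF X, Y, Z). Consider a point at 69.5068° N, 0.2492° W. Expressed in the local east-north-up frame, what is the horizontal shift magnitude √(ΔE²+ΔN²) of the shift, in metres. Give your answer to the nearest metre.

354 m

At φ = 69.5068°, λ = -0.2492°: sin φ = 0.936714, cos φ = 0.350096, sin λ = -0.004349, cos λ = 0.999991.
ΔE = −sin λ·ΔX + cos λ·ΔY = −(-0.004349)·(174.3) + (0.999991)·(-192.6) = -191.84 m.
ΔN = −sin φ cos λ·ΔX − sin φ sin λ·ΔY + cos φ·ΔZ = −(0.936714)(0.999991)(174.3) − (0.936714)(-0.004349)(-192.6) + (0.350096)(-380.1) = -297.12 m.
Horizontal magnitude = √(ΔE² + ΔN²) = √((-191.84)² + (-297.12)²) = 353.67 m.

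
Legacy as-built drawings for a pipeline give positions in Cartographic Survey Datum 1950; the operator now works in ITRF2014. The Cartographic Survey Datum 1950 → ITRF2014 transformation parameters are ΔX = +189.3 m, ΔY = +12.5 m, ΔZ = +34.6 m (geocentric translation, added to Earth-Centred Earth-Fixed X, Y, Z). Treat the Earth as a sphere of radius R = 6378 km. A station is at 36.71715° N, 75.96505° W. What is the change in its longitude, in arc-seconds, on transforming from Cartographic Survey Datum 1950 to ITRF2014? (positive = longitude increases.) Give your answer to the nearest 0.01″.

sin φ = 0.597865, cos φ = 0.801597, sin λ = -0.970148, cos λ = 0.242514.
East component: ΔE = −sin λ·ΔX + cos λ·ΔY = −(-0.970148)(189.3) + (0.242514)(12.5) = 186.68 m.
1° of latitude spans πR/180 = 111317 m; at latitude φ, 1° of longitude spans that × cos φ = 89231.4 m, so Δλ = 186.68 / 89231.4 × 3600 = 7.532″.

Δλ = 7.53″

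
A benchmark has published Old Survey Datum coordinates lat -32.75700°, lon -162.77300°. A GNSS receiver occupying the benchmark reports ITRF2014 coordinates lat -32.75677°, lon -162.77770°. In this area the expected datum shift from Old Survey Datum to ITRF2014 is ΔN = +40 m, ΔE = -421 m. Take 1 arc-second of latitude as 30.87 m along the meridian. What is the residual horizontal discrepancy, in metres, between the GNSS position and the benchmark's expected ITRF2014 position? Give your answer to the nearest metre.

Observed coordinate differences: Δφ = +0.00023°, Δλ = -0.00470°.
Converting to metres (1° lat = 111132 m, cos φ = 0.840973): observed ΔN = 25.6 m, observed ΔE = -439.3 m.
Subtracting the expected shift leaves a residual of 25.6 − (40) = -14.4 m north and -439.3 − (-421) = -18.3 m east.
Residual distance = √((-14.4)² + (-18.3)²) = 23.3 m.

23 m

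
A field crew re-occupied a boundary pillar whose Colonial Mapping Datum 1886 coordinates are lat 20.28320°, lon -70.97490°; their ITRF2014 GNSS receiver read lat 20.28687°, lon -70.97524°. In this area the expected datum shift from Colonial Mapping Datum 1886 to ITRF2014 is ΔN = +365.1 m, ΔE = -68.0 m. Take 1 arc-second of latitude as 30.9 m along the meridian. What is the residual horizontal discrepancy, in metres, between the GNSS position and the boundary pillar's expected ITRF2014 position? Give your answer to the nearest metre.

Observed coordinate differences: Δφ = +0.00367°, Δλ = -0.00034°.
Converting to metres (1° lat = 111240 m, cos φ = 0.937991): observed ΔN = 408.3 m, observed ΔE = -35.5 m.
Subtracting the expected shift leaves a residual of 408.3 − (365.1) = 43.2 m north and -35.5 − (-68.0) = 32.5 m east.
Residual distance = √(43.2² + 32.5²) = 54.0 m.

54 m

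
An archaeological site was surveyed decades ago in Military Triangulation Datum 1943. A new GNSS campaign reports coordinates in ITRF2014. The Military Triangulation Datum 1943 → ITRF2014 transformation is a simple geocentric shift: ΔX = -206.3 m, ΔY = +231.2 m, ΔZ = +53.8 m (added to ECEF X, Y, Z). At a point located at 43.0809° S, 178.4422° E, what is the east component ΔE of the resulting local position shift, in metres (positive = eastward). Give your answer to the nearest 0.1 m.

ΔE = -225.5 m

The local east axis at (φ, λ) is (−sin λ, cos λ, 0), so ΔE = −sin(178.4422°)·(-206.3) + cos(178.4422°)·231.2 = -225.51 m.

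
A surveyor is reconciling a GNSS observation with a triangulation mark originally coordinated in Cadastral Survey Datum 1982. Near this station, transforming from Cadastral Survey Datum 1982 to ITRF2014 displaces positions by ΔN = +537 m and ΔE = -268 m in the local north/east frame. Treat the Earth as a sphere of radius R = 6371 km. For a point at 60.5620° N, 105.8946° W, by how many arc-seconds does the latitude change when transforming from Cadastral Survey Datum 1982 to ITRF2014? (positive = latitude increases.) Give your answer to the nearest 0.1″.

On a sphere of radius R, 1 rad of latitude = R, so Δφ = ΔN / R = 537.0 / 6371000 = 8.4288e-05 rad = 17.386″.

Δφ = 17.4″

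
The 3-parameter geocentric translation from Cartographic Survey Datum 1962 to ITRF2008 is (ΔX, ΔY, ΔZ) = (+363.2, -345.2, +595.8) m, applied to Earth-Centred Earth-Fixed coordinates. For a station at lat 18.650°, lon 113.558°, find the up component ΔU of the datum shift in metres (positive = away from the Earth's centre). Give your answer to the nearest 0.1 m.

ΔU = -246.8 m

At φ = 18.650°, λ = 113.558°: sin φ = 0.319786, cos φ = 0.947490, sin λ = 0.916656, cos λ = -0.399677.
ΔU = cos φ cos λ·ΔX + cos φ sin λ·ΔY + sin φ·ΔZ = (0.947490)(-0.399677)(363.2) + (0.947490)(0.916656)(-345.2) + (0.319786)(595.8) = -246.83 m.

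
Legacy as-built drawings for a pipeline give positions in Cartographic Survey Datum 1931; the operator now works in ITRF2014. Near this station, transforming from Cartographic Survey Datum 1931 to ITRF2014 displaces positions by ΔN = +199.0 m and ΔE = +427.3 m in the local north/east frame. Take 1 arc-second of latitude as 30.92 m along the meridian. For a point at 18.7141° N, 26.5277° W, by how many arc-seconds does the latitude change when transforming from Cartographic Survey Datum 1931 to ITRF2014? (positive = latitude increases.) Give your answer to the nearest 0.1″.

1″ of latitude = 30.92 m, so Δφ = 199.0 / 30.92 = 6.436″.

Δφ = 6.4″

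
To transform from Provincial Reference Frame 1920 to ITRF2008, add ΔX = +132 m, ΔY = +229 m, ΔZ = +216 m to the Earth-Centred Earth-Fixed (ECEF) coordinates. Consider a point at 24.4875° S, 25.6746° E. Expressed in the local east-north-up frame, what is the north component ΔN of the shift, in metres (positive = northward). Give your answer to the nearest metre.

At φ = -24.4875°, λ = 25.6746°: sin φ = -0.414495, cos φ = 0.910052, sin λ = 0.433260, cos λ = 0.901269.
ΔN = −sin φ cos λ·ΔX − sin φ sin λ·ΔY + cos φ·ΔZ = −(-0.414495)(0.901269)(132) − (-0.414495)(0.433260)(229) + (0.910052)(216) = 287.01 m.

ΔN = 287 m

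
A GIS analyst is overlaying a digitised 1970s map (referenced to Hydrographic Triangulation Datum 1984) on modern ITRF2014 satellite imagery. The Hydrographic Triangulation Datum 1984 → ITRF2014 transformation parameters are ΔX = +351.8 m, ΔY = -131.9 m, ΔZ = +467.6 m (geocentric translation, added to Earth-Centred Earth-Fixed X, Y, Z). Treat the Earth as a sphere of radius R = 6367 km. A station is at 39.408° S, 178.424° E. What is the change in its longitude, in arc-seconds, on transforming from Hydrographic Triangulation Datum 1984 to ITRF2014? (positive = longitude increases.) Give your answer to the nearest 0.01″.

sin φ = -0.634838, cos φ = 0.772645, sin λ = 0.027503, cos λ = -0.999622.
East component: ΔE = −sin λ·ΔX + cos λ·ΔY = −(0.027503)(351.8) + (-0.999622)(-131.9) = 122.17 m.
1° of latitude spans πR/180 = 111125 m; at latitude φ, 1° of longitude spans that × cos φ = 85860.3 m, so Δλ = 122.17 / 85860.3 × 3600 = 5.123″.

Δλ = 5.12″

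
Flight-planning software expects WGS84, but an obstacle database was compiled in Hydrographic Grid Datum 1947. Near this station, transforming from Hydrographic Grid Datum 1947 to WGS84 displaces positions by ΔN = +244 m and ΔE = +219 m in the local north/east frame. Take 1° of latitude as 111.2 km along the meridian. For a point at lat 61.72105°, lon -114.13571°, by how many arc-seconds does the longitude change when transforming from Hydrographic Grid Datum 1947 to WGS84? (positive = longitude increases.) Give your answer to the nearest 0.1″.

At latitude 61.72105°, cos φ = 0.473765.
1° of longitude at this latitude = 111.2 × cos φ = 52.68 km, so Δλ = 219.0 / 52682.6 = 0.0041570° = 14.965″.

Δλ = 15.0″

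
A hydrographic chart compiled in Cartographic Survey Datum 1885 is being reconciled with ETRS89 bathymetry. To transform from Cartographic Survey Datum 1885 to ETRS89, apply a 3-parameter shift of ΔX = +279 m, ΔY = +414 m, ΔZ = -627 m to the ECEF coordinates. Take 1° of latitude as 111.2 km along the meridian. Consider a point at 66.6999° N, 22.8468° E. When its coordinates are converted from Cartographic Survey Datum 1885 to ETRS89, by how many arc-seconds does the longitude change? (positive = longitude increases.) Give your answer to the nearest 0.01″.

sin φ = 0.918446, cos φ = 0.395547, sin λ = 0.388268, cos λ = 0.921546.
East component: ΔE = −sin λ·ΔX + cos λ·ΔY = −(0.388268)(279) + (0.921546)(414) = 273.19 m.
1° of latitude spans 111200 m; at latitude φ, 1° of longitude spans that × cos φ = 43984.8 m, so Δλ = 273.19 / 43984.8 × 3600 = 22.360″.

Δλ = 22.36″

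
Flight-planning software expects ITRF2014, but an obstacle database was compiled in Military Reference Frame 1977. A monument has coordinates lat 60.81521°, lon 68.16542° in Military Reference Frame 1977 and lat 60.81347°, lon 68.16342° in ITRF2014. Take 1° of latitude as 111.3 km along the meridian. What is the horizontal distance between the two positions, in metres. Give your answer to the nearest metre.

Δφ = 60.81347° − 60.81521° = -0.00174°; Δλ = 68.16342° − 68.16542° = -0.00200°.
ΔN = Δφ × 111300 = -193.7 m; ΔE = Δλ × 111300 × cos(60.81521°) = -0.00200 × 111300 × 0.487628 = -108.5 m.
Distance = √(ΔE² + ΔN²) = √((-108.5)² + (-193.7)²) = 222.0 m.

222 m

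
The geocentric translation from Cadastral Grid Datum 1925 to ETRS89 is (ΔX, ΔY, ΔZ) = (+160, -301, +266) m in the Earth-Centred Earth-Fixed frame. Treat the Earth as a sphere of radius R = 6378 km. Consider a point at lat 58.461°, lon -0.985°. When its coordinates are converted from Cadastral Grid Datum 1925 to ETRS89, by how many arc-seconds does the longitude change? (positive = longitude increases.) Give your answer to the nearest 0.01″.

Δλ = -18.44″

sin φ = 0.852284, cos φ = 0.523079, sin λ = -0.017191, cos λ = 0.999852.
East component: ΔE = −sin λ·ΔX + cos λ·ΔY = −(-0.017191)(160) + (0.999852)(-301) = -298.21 m.
1° of latitude spans πR/180 = 111317 m; at latitude φ, 1° of longitude spans that × cos φ = 58227.6 m, so Δλ = -298.21 / 58227.6 × 3600 = -18.437″.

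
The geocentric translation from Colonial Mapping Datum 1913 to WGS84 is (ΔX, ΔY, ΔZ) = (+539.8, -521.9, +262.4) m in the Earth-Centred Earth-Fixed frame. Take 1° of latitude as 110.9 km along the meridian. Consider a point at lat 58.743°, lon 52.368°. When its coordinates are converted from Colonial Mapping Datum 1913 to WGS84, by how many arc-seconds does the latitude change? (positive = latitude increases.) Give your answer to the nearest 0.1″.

Δφ = 6.7″

sin φ = 0.854848, cos φ = 0.518878, sin λ = 0.791949, cos λ = 0.610588.
North component: ΔN = −sin φ cos λ·ΔX − sin φ sin λ·ΔY + cos φ·ΔZ = −(0.854848)(0.610588)(539.8) − (0.854848)(0.791949)(-521.9) + (0.518878)(262.4) = 207.72 m.
1° of latitude spans 110900 m, so Δφ = 207.72 / 110900 × 3600 = 6.743″.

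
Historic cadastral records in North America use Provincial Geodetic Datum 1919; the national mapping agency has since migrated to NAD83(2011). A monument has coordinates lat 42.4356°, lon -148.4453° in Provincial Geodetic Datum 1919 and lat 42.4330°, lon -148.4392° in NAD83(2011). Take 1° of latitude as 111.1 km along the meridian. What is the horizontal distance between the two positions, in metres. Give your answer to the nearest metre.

Δφ = 42.4330° − 42.4356° = -0.0026°; Δλ = -148.4392° − -148.4453° = +0.0061°.
ΔN = Δφ × 111100 = -288.9 m; ΔE = Δλ × 111100 × cos(42.4356°) = +0.0061 × 111100 × 0.738036 = 500.2 m.
Distance = √(ΔE² + ΔN²) = √(500.2² + (-288.9)²) = 577.6 m.

578 m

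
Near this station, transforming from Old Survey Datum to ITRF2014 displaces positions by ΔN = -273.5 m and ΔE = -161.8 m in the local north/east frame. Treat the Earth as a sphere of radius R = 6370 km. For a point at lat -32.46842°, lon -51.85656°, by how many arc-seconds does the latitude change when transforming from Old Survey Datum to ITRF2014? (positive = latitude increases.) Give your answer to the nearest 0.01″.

On a sphere of radius R, 1 rad of latitude = R, so Δφ = ΔN / R = -273.5 / 6370000 = -4.2936e-05 rad = -8.856″.

Δφ = -8.86″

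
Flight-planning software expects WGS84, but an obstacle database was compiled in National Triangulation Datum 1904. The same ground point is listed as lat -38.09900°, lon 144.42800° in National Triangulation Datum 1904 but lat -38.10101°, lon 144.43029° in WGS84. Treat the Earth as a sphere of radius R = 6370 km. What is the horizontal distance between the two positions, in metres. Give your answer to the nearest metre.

300 m

Δφ = -38.10101° − -38.09900° = -0.00201°; Δλ = 144.43029° − 144.42800° = +0.00229°.
1° along a meridian = πR/180 = 111177 m.
ΔN = Δφ × 111177 = -223.5 m; ΔE = Δλ × 111177 × cos(-38.09900°) = +0.00229 × 111177 × 0.786946 = 200.4 m.
Distance = √(ΔE² + ΔN²) = √(200.4² + (-223.5)²) = 300.1 m.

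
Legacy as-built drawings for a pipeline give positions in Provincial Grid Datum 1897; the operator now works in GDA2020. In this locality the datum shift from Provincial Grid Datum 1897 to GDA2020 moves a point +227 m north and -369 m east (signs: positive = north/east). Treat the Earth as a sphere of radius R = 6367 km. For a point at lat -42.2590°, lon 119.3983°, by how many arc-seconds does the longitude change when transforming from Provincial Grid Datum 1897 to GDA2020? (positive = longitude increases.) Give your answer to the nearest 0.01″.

At latitude -42.2590°, cos φ = 0.740113.
One radian of longitude at latitude φ spans R cos φ, so Δλ = ΔE / (R cos φ) = -369.0 / (6367000 × 0.740113) = -7.8306e-05 rad = -16.152″.

Δλ = -16.15″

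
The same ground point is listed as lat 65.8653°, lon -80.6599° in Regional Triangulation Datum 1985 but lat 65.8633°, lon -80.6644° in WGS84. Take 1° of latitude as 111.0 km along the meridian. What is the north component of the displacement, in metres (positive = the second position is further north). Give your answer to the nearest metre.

Δφ = 65.8633° − 65.8653° = -0.0020°; Δλ = -80.6644° − -80.6599° = -0.0045°.
ΔN = Δφ × 111000 = -222.0 m; ΔE = Δλ × 111000 × cos(65.8653°) = -0.0045 × 111000 × 0.408883 = -204.2 m.

ΔN = -222 m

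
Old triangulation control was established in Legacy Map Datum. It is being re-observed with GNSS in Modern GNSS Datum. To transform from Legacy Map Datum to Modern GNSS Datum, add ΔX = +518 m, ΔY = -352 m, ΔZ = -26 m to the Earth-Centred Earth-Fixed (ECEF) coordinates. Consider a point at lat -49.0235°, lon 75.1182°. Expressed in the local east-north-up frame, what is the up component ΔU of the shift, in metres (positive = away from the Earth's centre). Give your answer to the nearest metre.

The local up (radial) axis is (cos φ cos λ, cos φ sin λ, sin φ), giving ΔU = 87.238 − 223.081 + 19.629 = -116.21 m.

ΔU = -116 m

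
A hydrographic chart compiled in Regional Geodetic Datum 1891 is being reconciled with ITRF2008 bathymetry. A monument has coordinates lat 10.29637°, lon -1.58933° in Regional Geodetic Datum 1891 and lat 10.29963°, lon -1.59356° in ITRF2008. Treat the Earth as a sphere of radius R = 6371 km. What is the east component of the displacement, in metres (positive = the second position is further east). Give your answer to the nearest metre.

ΔE = -463 m

Δφ = 10.29963° − 10.29637° = +0.00326°; Δλ = -1.59356° − -1.58933° = -0.00423°.
1° along a meridian = πR/180 = 111195 m.
ΔN = Δφ × 111195 = 362.5 m; ΔE = Δλ × 111195 × cos(10.29637°) = -0.00423 × 111195 × 0.983896 = -462.8 m.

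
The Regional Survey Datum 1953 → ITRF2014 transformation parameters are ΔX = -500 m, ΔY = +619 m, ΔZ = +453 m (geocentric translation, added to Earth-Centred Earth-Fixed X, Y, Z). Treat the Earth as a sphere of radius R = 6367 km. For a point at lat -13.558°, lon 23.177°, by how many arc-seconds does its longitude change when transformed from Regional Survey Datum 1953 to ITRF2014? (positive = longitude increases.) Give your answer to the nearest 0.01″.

sin φ = -0.234430, cos φ = 0.972133, sin λ = 0.393573, cos λ = 0.919293.
East component: ΔE = −sin λ·ΔX + cos λ·ΔY = −(0.393573)(-500) + (0.919293)(619) = 765.83 m.
1° of latitude spans πR/180 = 111125 m; at latitude φ, 1° of longitude spans that × cos φ = 108028.4 m, so Δλ = 765.83 / 108028.4 × 3600 = 25.521″.

Δλ = 25.52″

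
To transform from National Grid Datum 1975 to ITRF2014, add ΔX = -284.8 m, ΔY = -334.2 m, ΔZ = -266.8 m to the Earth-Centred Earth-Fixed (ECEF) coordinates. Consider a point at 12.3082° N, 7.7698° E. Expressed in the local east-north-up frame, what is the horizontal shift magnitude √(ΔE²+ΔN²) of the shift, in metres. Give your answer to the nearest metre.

349 m

At φ = 12.3082°, λ = 7.7698°: sin φ = 0.213170, cos φ = 0.977015, sin λ = 0.135193, cos λ = 0.990819.
ΔE = −sin λ·ΔX + cos λ·ΔY = −(0.135193)·(-284.8) + (0.990819)·(-334.2) = -292.63 m.
ΔN = −sin φ cos λ·ΔX − sin φ sin λ·ΔY + cos φ·ΔZ = −(0.213170)(0.990819)(-284.8) − (0.213170)(0.135193)(-334.2) + (0.977015)(-266.8) = -190.88 m.
Horizontal magnitude = √(ΔE² + ΔN²) = √((-292.63)² + (-190.88)²) = 349.38 m.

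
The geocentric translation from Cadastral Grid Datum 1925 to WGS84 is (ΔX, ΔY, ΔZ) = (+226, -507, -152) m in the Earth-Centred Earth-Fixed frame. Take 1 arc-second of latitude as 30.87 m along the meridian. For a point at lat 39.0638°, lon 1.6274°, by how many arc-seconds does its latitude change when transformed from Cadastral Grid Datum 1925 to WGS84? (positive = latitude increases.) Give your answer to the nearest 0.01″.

Δφ = -8.14″

sin φ = 0.630185, cos φ = 0.776445, sin λ = 0.028400, cos λ = 0.999597.
North component: ΔN = −sin φ cos λ·ΔX − sin φ sin λ·ΔY + cos φ·ΔZ = −(0.630185)(0.999597)(226) − (0.630185)(0.028400)(-507) + (0.776445)(-152) = -251.31 m.
1° of latitude spans 3600 × 30.87 = 111132 m, so Δφ = -251.31 / 111132 × 3600 = -8.141″.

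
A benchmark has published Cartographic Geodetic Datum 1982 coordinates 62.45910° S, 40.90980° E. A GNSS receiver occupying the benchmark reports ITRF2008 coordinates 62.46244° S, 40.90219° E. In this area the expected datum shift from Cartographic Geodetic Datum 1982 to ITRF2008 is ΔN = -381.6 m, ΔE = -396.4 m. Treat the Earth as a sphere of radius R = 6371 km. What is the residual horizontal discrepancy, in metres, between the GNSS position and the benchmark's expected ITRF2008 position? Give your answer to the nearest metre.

Observed coordinate differences: Δφ = -0.00334°, Δλ = -0.00761°.
Converting to metres (1° lat = 111195 m, cos φ = 0.462382): observed ΔN = -371.4 m, observed ΔE = -391.3 m.
Subtracting the expected shift leaves a residual of -371.4 − (-381.6) = 10.2 m north and -391.3 − (-396.4) = 5.1 m east.
Residual distance = √(10.2² + 5.1²) = 11.4 m.

11 m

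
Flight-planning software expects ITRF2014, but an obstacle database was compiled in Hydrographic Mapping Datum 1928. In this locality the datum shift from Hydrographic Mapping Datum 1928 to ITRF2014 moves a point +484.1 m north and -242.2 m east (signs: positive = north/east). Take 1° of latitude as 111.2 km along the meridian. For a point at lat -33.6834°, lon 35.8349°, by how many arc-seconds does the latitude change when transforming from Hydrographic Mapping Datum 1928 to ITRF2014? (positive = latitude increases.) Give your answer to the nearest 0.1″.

Δφ = 15.7″

1° of latitude = 111.2 km, so Δφ = 484.1 / 111200 = 0.0043534° = 15.672″.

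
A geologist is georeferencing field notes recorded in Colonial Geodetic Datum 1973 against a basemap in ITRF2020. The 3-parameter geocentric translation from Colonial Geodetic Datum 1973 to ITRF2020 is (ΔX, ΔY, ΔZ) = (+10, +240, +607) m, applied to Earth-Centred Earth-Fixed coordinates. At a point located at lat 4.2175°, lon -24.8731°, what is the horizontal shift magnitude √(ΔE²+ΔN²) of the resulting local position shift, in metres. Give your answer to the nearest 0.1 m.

651.1 m

At φ = 4.2175°, λ = -24.8731°: sin φ = 0.073543, cos φ = 0.997292, sin λ = -0.420610, cos λ = 0.907242.
ΔE = −sin λ·ΔX + cos λ·ΔY = −(-0.420610)·(10) + (0.907242)·(240) = 221.94 m.
ΔN = −sin φ cos λ·ΔX − sin φ sin λ·ΔY + cos φ·ΔZ = −(0.073543)(0.907242)(10) − (0.073543)(-0.420610)(240) + (0.997292)(607) = 612.11 m.
Horizontal magnitude = √(ΔE² + ΔN²) = √(221.94² + 612.11²) = 651.11 m.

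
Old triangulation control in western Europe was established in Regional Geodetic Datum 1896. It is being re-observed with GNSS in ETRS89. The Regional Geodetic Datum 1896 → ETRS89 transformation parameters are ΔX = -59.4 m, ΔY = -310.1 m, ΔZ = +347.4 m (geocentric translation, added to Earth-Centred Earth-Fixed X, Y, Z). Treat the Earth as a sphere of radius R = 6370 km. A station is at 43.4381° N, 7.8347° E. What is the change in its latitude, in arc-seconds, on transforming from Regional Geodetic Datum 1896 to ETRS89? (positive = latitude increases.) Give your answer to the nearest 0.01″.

sin φ = 0.687571, cos φ = 0.726118, sin λ = 0.136316, cos λ = 0.990665.
North component: ΔN = −sin φ cos λ·ΔX − sin φ sin λ·ΔY + cos φ·ΔZ = −(0.687571)(0.990665)(-59.4) − (0.687571)(0.136316)(-310.1) + (0.726118)(347.4) = 321.78 m.
1° of latitude spans πR/180 = 111177 m, so Δφ = 321.78 / 111177 × 3600 = 10.419″.

Δφ = 10.42″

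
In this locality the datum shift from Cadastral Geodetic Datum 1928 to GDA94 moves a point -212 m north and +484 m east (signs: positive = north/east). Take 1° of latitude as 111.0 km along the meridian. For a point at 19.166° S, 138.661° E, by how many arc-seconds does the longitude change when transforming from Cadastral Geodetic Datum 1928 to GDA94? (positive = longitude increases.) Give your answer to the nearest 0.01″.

Δλ = 16.62″

At latitude -19.166°, cos φ = 0.944571.
1° of longitude at this latitude = 111.0 × cos φ = 104.85 km, so Δλ = 484.0 / 104847.4 = 0.0046162° = 16.618″.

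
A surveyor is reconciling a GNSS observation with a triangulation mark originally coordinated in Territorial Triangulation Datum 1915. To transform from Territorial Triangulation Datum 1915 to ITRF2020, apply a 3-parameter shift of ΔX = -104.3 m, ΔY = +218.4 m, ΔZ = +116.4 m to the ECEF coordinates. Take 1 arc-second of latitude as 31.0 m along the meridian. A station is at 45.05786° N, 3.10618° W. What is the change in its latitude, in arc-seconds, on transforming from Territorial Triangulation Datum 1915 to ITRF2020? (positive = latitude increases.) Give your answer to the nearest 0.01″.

Δφ = 5.30″

sin φ = 0.707820, cos φ = 0.706392, sin λ = -0.054187, cos λ = 0.998531.
North component: ΔN = −sin φ cos λ·ΔX − sin φ sin λ·ΔY + cos φ·ΔZ = −(0.707820)(0.998531)(-104.3) − (0.707820)(-0.054187)(218.4) + (0.706392)(116.4) = 164.32 m.
1° of latitude spans 3600 × 31.00 = 111600 m, so Δφ = 164.32 / 111600 × 3600 = 5.301″.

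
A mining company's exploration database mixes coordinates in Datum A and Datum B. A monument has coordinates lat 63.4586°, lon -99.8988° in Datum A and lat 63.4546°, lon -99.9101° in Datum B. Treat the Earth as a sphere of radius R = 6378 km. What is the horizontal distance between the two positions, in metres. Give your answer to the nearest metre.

717 m

Δφ = 63.4546° − 63.4586° = -0.0040°; Δλ = -99.9101° − -99.8988° = -0.0113°.
1° along a meridian = πR/180 = 111317 m.
ΔN = Δφ × 111317 = -445.3 m; ΔE = Δλ × 111317 × cos(63.4586°) = -0.0113 × 111317 × 0.446844 = -562.1 m.
Distance = √(ΔE² + ΔN²) = √((-562.1)² + (-445.3)²) = 717.1 m.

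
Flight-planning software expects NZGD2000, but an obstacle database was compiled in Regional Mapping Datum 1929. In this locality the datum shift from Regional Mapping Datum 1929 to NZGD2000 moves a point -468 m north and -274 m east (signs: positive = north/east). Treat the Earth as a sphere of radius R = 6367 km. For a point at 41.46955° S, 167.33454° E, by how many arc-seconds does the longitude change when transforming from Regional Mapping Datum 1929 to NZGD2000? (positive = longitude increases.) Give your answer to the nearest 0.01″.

At latitude -41.46955°, cos φ = 0.749308.
One radian of longitude at latitude φ spans R cos φ, so Δλ = ΔE / (R cos φ) = -274.0 / (6367000 × 0.749308) = -5.7432e-05 rad = -11.846″.

Δλ = -11.85″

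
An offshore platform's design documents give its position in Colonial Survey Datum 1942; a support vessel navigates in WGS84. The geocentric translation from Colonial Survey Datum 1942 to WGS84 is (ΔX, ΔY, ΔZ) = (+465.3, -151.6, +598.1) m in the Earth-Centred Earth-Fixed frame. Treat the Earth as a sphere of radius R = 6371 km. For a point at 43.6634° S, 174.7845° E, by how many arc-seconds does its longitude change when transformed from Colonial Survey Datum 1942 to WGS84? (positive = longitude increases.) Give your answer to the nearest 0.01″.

sin φ = -0.690420, cos φ = 0.723408, sin λ = 0.090902, cos λ = -0.995860.
East component: ΔE = −sin λ·ΔX + cos λ·ΔY = −(0.090902)(465.3) + (-0.995860)(-151.6) = 108.68 m.
1° of latitude spans πR/180 = 111195 m; at latitude φ, 1° of longitude spans that × cos φ = 80439.3 m, so Δλ = 108.68 / 80439.3 × 3600 = 4.864″.

Δλ = 4.86″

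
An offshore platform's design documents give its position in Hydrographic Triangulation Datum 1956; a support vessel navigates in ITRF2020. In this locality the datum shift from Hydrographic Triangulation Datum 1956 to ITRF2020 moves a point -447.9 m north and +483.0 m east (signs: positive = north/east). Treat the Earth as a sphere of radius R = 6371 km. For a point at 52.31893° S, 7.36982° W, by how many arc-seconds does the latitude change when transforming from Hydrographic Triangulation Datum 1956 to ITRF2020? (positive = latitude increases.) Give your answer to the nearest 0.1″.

On a sphere of radius R, 1 rad of latitude = R, so Δφ = ΔN / R = -447.9 / 6371000 = -7.0303e-05 rad = -14.501″.

Δφ = -14.5″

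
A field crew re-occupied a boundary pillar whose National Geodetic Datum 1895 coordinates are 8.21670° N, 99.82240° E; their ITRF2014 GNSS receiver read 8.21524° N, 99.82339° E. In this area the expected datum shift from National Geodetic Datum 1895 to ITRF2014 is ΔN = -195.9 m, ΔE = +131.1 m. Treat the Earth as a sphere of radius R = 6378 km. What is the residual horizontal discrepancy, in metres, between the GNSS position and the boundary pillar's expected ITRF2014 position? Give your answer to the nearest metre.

Observed coordinate differences: Δφ = -0.00146°, Δλ = +0.00099°.
Converting to metres (1° lat = 111317 m, cos φ = 0.989735): observed ΔN = -162.5 m, observed ΔE = 109.1 m.
Subtracting the expected shift leaves a residual of -162.5 − (-195.9) = 33.4 m north and 109.1 − (131.1) = -22.0 m east.
Residual distance = √(33.4² + (-22.0)²) = 40.0 m.

40 m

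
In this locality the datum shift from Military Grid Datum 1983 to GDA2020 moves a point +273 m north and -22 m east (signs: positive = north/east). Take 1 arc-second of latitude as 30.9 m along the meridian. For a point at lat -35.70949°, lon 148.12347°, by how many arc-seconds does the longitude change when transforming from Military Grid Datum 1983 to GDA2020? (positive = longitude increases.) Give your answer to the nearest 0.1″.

Δλ = -0.9″

At latitude -35.70949°, cos φ = 0.811987.
1″ of longitude at this latitude = 30.90 × cos φ = 25.0904 m, so Δλ = -22.0 / 25.0904 = -0.877″.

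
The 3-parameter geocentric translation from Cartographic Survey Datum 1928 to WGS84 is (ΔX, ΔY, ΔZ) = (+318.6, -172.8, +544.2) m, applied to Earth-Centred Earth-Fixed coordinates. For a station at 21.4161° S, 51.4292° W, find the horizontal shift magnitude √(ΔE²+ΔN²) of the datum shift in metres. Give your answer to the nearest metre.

644 m

At φ = -21.4161°, λ = -51.4292°: sin φ = -0.365138, cos φ = 0.930953, sin λ = -0.781838, cos λ = 0.623481.
ΔE = −sin λ·ΔX + cos λ·ΔY = −(-0.781838)·(318.6) + (0.623481)·(-172.8) = 141.36 m.
ΔN = −sin φ cos λ·ΔX − sin φ sin λ·ΔY + cos φ·ΔZ = −(-0.365138)(0.623481)(318.6) − (-0.365138)(-0.781838)(-172.8) + (0.930953)(544.2) = 628.49 m.
Horizontal magnitude = √(ΔE² + ΔN²) = √(141.36² + 628.49²) = 644.19 m.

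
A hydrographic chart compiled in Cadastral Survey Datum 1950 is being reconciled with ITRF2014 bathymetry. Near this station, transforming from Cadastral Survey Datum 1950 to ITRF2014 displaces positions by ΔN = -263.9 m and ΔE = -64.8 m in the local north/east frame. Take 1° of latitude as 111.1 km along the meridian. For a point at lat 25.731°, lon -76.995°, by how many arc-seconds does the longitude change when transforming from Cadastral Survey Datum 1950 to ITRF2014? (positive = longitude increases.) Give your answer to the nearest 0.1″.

Δλ = -2.3″

At latitude 25.731°, cos φ = 0.900842.
1° of longitude at this latitude = 111.1 × cos φ = 100.08 km, so Δλ = -64.8 / 100083.6 = -0.0006475° = -2.331″.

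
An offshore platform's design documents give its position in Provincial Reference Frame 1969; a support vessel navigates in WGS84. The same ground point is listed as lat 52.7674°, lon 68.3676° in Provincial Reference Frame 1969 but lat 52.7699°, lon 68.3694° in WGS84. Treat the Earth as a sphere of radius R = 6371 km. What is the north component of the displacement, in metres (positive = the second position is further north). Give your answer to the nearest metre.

ΔN = 278 m

Δφ = 52.7699° − 52.7674° = +0.0025°; Δλ = 68.3694° − 68.3676° = +0.0018°.
1° along a meridian = πR/180 = 111195 m.
ΔN = Δφ × 111195 = 278.0 m; ΔE = Δλ × 111195 × cos(52.7674°) = +0.0018 × 111195 × 0.605052 = 121.1 m.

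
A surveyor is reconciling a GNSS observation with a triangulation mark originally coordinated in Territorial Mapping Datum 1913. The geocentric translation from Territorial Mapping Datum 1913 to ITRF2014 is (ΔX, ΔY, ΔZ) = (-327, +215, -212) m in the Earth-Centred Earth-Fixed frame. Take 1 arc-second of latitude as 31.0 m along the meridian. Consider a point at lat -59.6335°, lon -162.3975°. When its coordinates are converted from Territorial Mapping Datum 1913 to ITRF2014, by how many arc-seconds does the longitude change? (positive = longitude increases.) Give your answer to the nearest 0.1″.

sin φ = -0.862809, cos φ = 0.505529, sin λ = -0.302411, cos λ = -0.953177.
East component: ΔE = −sin λ·ΔX + cos λ·ΔY = −(-0.302411)(-327) + (-0.953177)(215) = -303.82 m.
1° of latitude spans 3600 × 31.00 = 111600 m; at latitude φ, 1° of longitude spans that × cos φ = 56417.1 m, so Δλ = -303.82 / 56417.1 × 3600 = -19.387″.

Δλ = -19.4″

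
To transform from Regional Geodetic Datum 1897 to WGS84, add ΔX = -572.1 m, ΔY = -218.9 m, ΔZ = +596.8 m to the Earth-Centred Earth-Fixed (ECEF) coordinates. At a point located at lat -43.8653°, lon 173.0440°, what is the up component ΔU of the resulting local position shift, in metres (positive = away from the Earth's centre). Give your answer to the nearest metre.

The local up (radial) axis is (cos φ cos λ, cos φ sin λ, sin φ), giving ΔU = 409.431 − 19.113 − 413.562 = -23.24 m.

ΔU = -23 m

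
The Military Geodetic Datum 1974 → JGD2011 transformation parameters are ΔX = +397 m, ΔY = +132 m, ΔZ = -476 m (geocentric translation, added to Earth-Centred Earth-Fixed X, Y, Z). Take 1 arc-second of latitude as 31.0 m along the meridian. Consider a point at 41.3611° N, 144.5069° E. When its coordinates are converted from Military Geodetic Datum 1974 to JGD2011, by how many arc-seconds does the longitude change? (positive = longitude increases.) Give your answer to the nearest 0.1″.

sin φ = 0.660802, cos φ = 0.750560, sin λ = 0.580605, cos λ = -0.814185.
East component: ΔE = −sin λ·ΔX + cos λ·ΔY = −(0.580605)(397) + (-0.814185)(132) = -337.97 m.
1° of latitude spans 3600 × 31.00 = 111600 m; at latitude φ, 1° of longitude spans that × cos φ = 83762.5 m, so Δλ = -337.97 / 83762.5 × 3600 = -14.526″.

Δλ = -14.5″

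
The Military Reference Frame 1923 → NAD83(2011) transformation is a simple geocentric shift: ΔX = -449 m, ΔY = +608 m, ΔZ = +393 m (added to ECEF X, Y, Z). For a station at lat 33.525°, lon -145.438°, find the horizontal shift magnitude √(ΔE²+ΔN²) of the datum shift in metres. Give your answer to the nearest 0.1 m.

818.0 m

At φ = 33.525°, λ = -145.438°: sin φ = 0.552301, cos φ = 0.833645, sin λ = -0.567298, cos λ = -0.823513.
ΔE = −sin λ·ΔX + cos λ·ΔY = −(-0.567298)·(-449) + (-0.823513)·(608) = -755.41 m.
ΔN = −sin φ cos λ·ΔX − sin φ sin λ·ΔY + cos φ·ΔZ = −(0.552301)(-0.823513)(-449) − (0.552301)(-0.567298)(608) + (0.833645)(393) = 313.90 m.
Horizontal magnitude = √(ΔE² + ΔN²) = √((-755.41)² + 313.90²) = 818.04 m.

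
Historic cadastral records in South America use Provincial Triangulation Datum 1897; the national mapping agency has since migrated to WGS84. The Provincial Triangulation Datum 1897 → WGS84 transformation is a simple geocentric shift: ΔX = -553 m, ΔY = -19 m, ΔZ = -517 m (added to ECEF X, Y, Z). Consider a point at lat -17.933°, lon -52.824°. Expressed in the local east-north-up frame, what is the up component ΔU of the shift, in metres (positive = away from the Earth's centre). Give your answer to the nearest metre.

ΔU = -144 m

At φ = -17.933°, λ = -52.824°: sin φ = -0.307905, cos φ = 0.951417, sin λ = -0.796783, cos λ = 0.604265.
ΔU = cos φ cos λ·ΔX + cos φ sin λ·ΔY + sin φ·ΔZ = (0.951417)(0.604265)(-553) + (0.951417)(-0.796783)(-19) + (-0.307905)(-517) = -144.33 m.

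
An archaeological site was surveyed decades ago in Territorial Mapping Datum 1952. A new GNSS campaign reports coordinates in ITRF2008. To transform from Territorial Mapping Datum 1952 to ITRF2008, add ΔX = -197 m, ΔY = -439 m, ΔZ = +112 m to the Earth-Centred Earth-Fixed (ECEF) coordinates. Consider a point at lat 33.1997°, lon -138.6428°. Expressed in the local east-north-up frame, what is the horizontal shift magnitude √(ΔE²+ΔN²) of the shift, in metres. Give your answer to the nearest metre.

247 m

The local east axis at (φ, λ) is (−sin λ, cos λ, 0), so ΔE = −sin(-138.6428°)·(-197) + cos(-138.6428°)·(-439) = 199.35 m.
The local north axis is (−sin φ cos λ, −sin φ sin λ, cos φ), giving ΔN = -80.967 − 158.830 + 93.718 = -146.08 m.
Horizontal magnitude = √(ΔE² + ΔN²) = √(199.35² + (-146.08)²) = 247.14 m.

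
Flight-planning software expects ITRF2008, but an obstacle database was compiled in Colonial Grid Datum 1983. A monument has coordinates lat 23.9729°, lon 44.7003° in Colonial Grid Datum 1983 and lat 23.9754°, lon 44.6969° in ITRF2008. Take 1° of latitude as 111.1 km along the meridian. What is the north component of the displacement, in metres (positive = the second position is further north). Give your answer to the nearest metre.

Δφ = 23.9754° − 23.9729° = +0.0025°; Δλ = 44.6969° − 44.7003° = -0.0034°.
ΔN = Δφ × 111100 = 277.8 m; ΔE = Δλ × 111100 × cos(23.9729°) = -0.0034 × 111100 × 0.913738 = -345.2 m.

ΔN = 278 m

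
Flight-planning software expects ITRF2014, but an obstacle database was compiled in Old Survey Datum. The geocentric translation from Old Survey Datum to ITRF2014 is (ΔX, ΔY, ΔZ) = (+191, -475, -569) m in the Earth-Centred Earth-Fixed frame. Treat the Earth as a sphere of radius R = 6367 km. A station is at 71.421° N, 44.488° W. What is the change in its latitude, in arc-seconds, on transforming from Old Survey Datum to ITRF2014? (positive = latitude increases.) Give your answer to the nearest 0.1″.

Δφ = -20.3″

sin φ = 0.947885, cos φ = 0.318612, sin λ = -0.700760, cos λ = 0.713397.
North component: ΔN = −sin φ cos λ·ΔX − sin φ sin λ·ΔY + cos φ·ΔZ = −(0.947885)(0.713397)(191) − (0.947885)(-0.700760)(-475) + (0.318612)(-569) = -625.96 m.
1° of latitude spans πR/180 = 111125 m, so Δφ = -625.96 / 111125 × 3600 = -20.279″.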